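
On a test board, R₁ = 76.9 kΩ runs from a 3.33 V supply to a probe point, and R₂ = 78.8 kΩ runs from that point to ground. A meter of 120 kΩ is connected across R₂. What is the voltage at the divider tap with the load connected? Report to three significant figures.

V_out ≈ 1.27 V

The load sits in parallel with R₂: R₂‖R_L = (78.8 × 120) / (78.8 + 120) = 47.57 kΩ.
V_out = 3.33 × 47.57 / (76.9 + 47.57) = 3.33 × 47.57/124.5 = 1.27 V.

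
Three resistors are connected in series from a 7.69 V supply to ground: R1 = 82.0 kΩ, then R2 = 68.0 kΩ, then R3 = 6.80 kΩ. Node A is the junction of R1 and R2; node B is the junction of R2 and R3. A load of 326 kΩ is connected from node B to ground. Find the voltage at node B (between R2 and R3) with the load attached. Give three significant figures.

At node B, R3 is in parallel with the load: R3‖R_L = 6.661 kΩ.
Below node A the resistance is R2 + (R3‖R_L) = 74.66 kΩ, so V_A = 7.69 × 74.66/156.7 = 3.665 V.
Then V_B = V_A × (R3‖R_L)/(R2 + R3‖R_L) = 3.665 × 6.661/74.66 = 0.327 V.

V ≈ 0.327 V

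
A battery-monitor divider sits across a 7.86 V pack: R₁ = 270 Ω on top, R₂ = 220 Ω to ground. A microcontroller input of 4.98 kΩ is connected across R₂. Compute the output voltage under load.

V_out ≈ 3.45 V

The load sits in parallel with R₂: R₂‖R_L = (220 × 4980) / (220 + 4980) = 210.7 Ω.
V_out = 7.86 × 210.7 / (270 + 210.7) = 7.86 × 210.7/480.7 = 3.45 V.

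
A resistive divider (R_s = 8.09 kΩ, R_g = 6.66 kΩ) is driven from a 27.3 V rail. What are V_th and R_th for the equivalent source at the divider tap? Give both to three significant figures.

V_th is the open-circuit tap voltage: 27.3 × 6.66/(8.09 + 6.66) = 12.3 V.
With the supply zeroed, R_s and R_g appear in parallel from the tap: R_th = R_s‖R_g = (8.09 × 6.66)/14.75 = 3.65 kΩ.

V_th = 12.3 V, R_th = 3.65 kΩ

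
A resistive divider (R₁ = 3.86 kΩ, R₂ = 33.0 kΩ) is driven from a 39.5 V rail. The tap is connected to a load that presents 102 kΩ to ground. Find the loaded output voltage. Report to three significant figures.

V_out ≈ 34.2 V

The load sits in parallel with R₂: R₂‖R_L = (33.0 × 102) / (33.0 + 102) = 24.93 kΩ.
V_out = 39.5 × 24.93 / (3.86 + 24.93) = 39.5 × 24.93/28.79 = 34.2 V.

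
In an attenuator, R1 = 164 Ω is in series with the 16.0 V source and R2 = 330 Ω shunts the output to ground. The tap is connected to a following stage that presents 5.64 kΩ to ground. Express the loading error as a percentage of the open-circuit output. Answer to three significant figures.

1.91 %

The divider's output (Thévenin) resistance is R1‖R2 = 109.6 Ω.
Fractional drop under load = R_th/(R_th + R_L) = 109.6 / (109.6 + 5640) = 0.01905.
So the output falls by 1.91 %.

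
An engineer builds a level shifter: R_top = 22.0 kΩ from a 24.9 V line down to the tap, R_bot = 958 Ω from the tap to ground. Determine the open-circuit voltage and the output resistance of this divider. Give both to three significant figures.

V_th is the open-circuit tap voltage: 24.9 × 958/(22000 + 958) = 1.04 V.
With the supply zeroed, R_top and R_bot appear in parallel from the tap: R_th = R_top‖R_bot = (22000 × 958)/22960 = 918 Ω.

V_th = 1.04 V, R_th = 918 Ω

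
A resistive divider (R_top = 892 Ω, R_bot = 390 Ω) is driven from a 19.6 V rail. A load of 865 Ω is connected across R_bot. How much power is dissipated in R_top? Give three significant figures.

P ≈ 254 mW

Total resistance from the source is R_top + (R_bot‖R_L) = 1161 Ω, so I = 19.6/1161 Ω = 16.88 mA.
P = I²·R_top = (16.88 mA)² × 892 Ω = 254 mW.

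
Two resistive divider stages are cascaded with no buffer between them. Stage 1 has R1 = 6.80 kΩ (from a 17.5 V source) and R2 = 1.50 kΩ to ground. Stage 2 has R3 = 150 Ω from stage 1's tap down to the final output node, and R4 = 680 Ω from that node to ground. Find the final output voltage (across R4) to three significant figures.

V_out ≈ 1.04 V

Stage 2 presents R3+R4 = 830.0 Ω as a load on stage 1's tap.
Stage 1's lower leg becomes R2‖(R3+R4) = 534.3 Ω, so V_mid = 17.5 × 534.3/7334 = 1.275 V.
Stage 2 is itself unloaded: V_out = V_mid × R4/(R3+R4) = 1.275 × 680/830.0 = 1.04 V.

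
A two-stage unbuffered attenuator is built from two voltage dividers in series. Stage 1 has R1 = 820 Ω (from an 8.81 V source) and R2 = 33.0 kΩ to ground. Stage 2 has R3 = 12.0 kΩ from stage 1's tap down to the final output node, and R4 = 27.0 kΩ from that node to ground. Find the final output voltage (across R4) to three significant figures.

V_out ≈ 5.83 V

Stage 2 presents R3+R4 = 39000 Ω as a load on stage 1's tap.
Stage 1's lower leg becomes R2‖(R3+R4) = 17880 Ω, so V_mid = 8.81 × 17880/18700 = 8.424 V.
Stage 2 is itself unloaded: V_out = V_mid × R4/(R3+R4) = 8.424 × 27000/39000 = 5.83 V.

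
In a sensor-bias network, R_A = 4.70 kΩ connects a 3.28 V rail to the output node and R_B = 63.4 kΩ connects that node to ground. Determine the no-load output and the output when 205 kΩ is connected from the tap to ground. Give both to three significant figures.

Unloaded: 3.05 V; loaded: 2.99 V

Open-circuit: V = 3.28 × 63.4/(4.70 + 63.4) = 3.05 V.
With the load, R_B becomes R_B‖R_L = 48.42 kΩ, so V = 3.28 × 48.42/53.12 = 2.99 V.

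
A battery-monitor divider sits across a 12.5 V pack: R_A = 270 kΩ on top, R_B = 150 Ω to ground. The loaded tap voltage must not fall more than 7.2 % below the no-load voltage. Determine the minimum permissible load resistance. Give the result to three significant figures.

Output resistance R_th = R_A‖R_B = (270000 × 150)/270200 = 149.9 Ω.
The fractional drop is R_th/(R_th + R_L); requiring this ≤ 0.0720 gives R_L ≥ R_th(1/0.0720 − 1) = 149.9 × 12.89 = 1.93 kΩ.

R_L(min) ≈ 1.93 kΩ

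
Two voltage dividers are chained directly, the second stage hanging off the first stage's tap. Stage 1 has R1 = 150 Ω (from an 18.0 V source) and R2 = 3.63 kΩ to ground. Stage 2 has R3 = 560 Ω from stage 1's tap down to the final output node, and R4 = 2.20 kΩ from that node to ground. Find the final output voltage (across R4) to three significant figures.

V_out ≈ 13.1 V

Stage 2 presents R3+R4 = 2760 Ω as a load on stage 1's tap.
Stage 1's lower leg becomes R2‖(R3+R4) = 1568 Ω, so V_mid = 18.0 × 1568/1718 = 16.43 V.
Stage 2 is itself unloaded: V_out = V_mid × R4/(R3+R4) = 16.43 × 2200/2760 = 13.1 V.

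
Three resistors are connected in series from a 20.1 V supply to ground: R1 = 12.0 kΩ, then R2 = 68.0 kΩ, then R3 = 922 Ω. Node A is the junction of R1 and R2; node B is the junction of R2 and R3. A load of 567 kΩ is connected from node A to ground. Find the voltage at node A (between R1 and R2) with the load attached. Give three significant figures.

Below node A the series string R2+R3 = 68920 Ω sits in parallel with the 567000 Ω load: 61450 Ω.
V_A = 20.1 × 61450/(12000 + 61450) = 16.8 V.

V ≈ 16.8 V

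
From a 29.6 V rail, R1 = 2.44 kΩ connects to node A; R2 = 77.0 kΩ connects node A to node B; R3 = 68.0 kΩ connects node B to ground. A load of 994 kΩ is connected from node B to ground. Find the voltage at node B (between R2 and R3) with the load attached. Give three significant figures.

V ≈ 13.2 V

At node B, R3 is in parallel with the load: R3‖R_L = 63.65 kΩ.
Below node A the resistance is R2 + (R3‖R_L) = 140.6 kΩ, so V_A = 29.6 × 140.6/143.1 = 29.10 V.
Then V_B = V_A × (R3‖R_L)/(R2 + R3‖R_L) = 29.10 × 63.65/140.6 = 13.2 V.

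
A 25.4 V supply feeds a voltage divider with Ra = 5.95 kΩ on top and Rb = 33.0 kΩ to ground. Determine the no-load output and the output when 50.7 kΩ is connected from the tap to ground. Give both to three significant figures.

Unloaded: 21.5 V; loaded: 19.6 V

Open-circuit: V = 25.4 × 33.0/(5.95 + 33.0) = 21.5 V.
With the load, Rb becomes Rb‖R_L = 19.99 kΩ, so V = 25.4 × 19.99/25.94 = 19.6 V.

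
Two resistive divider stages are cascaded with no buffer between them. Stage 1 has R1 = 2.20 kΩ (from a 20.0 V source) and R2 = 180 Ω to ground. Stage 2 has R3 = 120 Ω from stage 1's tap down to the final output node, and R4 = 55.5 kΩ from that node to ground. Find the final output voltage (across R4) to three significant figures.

Stage 2 presents R3+R4 = 55620 Ω as a load on stage 1's tap.
Stage 1's lower leg becomes R2‖(R3+R4) = 179.4 Ω, so V_mid = 20.0 × 179.4/2379 = 1.508 V.
Stage 2 is itself unloaded: V_out = V_mid × R4/(R3+R4) = 1.508 × 55500/55620 = 1.50 V.

V_out ≈ 1.50 V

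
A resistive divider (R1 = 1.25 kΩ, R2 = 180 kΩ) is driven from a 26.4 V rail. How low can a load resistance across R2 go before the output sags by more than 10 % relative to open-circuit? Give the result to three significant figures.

R_L(min) ≈ 11.2 kΩ

Output resistance R_th = R1‖R2 = (1.25 × 180)/181.2 = 1.241 kΩ.
The fractional drop is R_th/(R_th + R_L); requiring this ≤ 0.100 gives R_L ≥ R_th(1/0.100 − 1) = 1.241 × 9.000 = 11.2 kΩ.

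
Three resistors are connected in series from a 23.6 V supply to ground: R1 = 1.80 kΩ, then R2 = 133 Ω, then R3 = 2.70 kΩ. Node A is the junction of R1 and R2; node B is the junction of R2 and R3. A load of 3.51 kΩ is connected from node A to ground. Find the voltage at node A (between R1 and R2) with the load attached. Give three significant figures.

Below node A the series string R2+R3 = 2833 Ω sits in parallel with the 3510 Ω load: 1568 Ω.
V_A = 23.6 × 1568/(1800 + 1568) = 11.0 V.

V ≈ 11.0 V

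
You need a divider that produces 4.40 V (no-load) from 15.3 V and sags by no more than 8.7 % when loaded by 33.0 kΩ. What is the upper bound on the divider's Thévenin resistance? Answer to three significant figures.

Loading drop = R_th/(R_th + R_L) ≤ 0.0870, so R_th ≤ R_L · ε/(1−ε) = 33.0 kΩ × 0.0870/0.9130 = 3.14 kΩ.

R_th ≤ 3.14 kΩ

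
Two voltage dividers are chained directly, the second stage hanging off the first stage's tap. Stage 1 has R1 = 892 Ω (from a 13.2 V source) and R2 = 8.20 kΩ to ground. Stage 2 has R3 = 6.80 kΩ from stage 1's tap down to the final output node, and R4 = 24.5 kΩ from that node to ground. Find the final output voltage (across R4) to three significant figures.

Stage 2 presents R3+R4 = 31300 Ω as a load on stage 1's tap.
Stage 1's lower leg becomes R2‖(R3+R4) = 6498 Ω, so V_mid = 13.2 × 6498/7390 = 11.61 V.
Stage 2 is itself unloaded: V_out = V_mid × R4/(R3+R4) = 11.61 × 24500/31300 = 9.09 V.

V_out ≈ 9.09 V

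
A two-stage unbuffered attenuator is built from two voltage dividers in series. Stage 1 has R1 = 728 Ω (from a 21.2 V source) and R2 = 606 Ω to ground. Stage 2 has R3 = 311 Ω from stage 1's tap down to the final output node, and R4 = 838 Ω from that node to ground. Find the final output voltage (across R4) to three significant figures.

Stage 2 presents R3+R4 = 1149 Ω as a load on stage 1's tap.
Stage 1's lower leg becomes R2‖(R3+R4) = 396.7 Ω, so V_mid = 21.2 × 396.7/1125 = 7.478 V.
Stage 2 is itself unloaded: V_out = V_mid × R4/(R3+R4) = 7.478 × 838/1149 = 5.45 V.

V_out ≈ 5.45 V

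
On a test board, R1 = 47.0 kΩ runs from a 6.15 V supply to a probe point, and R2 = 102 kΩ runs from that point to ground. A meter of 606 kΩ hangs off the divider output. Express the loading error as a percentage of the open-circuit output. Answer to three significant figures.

The divider's output (Thévenin) resistance is R1‖R2 = 32.17 kΩ.
Fractional drop under load = R_th/(R_th + R_L) = 32.17 / (32.17 + 606) = 0.05042.
So the output falls by 5.04 %.

5.04 %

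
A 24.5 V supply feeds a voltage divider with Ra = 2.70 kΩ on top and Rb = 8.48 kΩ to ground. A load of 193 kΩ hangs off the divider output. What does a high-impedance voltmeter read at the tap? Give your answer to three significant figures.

V_out ≈ 18.4 V

The load sits in parallel with Rb: Rb‖R_L = (8.48 × 193) / (8.48 + 193) = 8.123 kΩ.
V_out = 24.5 × 8.123 / (2.70 + 8.123) = 24.5 × 8.123/10.82 = 18.4 V.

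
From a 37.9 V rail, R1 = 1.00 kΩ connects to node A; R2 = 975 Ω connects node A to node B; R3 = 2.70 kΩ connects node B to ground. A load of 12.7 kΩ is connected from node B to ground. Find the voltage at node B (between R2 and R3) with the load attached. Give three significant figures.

V ≈ 20.1 V

At node B, R3 is in parallel with the load: R3‖R_L = 2227 Ω.
Below node A the resistance is R2 + (R3‖R_L) = 3202 Ω, so V_A = 37.9 × 3202/4202 = 28.88 V.
Then V_B = V_A × (R3‖R_L)/(R2 + R3‖R_L) = 28.88 × 2227/3202 = 20.1 V.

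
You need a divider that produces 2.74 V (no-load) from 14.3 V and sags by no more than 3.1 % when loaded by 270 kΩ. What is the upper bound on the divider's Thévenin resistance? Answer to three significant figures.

R_th ≤ 8.64 kΩ

Loading drop = R_th/(R_th + R_L) ≤ 0.0310, so R_th ≤ R_L · ε/(1−ε) = 270 kΩ × 0.0310/0.9690 = 8.64 kΩ.
(Any R1, R2 with R2/(R1+R2) = 0.192 and R1‖R2 ≤ 8.64 kΩ will meet the spec.)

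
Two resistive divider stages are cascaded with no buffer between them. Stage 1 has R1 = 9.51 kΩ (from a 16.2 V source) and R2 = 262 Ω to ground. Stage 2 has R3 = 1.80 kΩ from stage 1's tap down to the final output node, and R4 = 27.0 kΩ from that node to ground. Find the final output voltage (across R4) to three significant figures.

Stage 2 presents R3+R4 = 28800 Ω as a load on stage 1's tap.
Stage 1's lower leg becomes R2‖(R3+R4) = 259.6 Ω, so V_mid = 16.2 × 259.6/9770 = 0.4305 V.
Stage 2 is itself unloaded: V_out = V_mid × R4/(R3+R4) = 0.4305 × 27000/28800 = 0.404 V.

V_out ≈ 0.404 V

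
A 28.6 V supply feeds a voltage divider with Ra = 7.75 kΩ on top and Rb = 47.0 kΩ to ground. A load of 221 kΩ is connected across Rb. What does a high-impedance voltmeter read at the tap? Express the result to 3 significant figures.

The load sits in parallel with Rb: Rb‖R_L = (47.0 × 221) / (47.0 + 221) = 38.76 kΩ.
V_out = 28.6 × 38.76 / (7.75 + 38.76) = 28.6 × 38.76/46.51 = 23.8 V.

V_out ≈ 23.8 V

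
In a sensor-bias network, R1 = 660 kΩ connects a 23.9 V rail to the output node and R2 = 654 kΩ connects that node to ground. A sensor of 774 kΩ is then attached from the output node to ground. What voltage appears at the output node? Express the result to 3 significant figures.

V_out ≈ 8.35 V

The load sits in parallel with R2: R2‖R_L = (654 × 774) / (654 + 774) = 354.5 kΩ.
V_out = 23.9 × 354.5 / (660 + 354.5) = 23.9 × 354.5/1014 = 8.35 V.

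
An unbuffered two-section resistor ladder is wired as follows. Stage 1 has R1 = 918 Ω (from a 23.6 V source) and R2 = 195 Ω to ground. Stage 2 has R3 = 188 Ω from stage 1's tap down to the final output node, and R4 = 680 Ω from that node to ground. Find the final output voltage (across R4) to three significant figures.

Stage 2 presents R3+R4 = 868.0 Ω as a load on stage 1's tap.
Stage 1's lower leg becomes R2‖(R3+R4) = 159.2 Ω, so V_mid = 23.6 × 159.2/1077 = 3.488 V.
Stage 2 is itself unloaded: V_out = V_mid × R4/(R3+R4) = 3.488 × 680/868.0 = 2.73 V.

V_out ≈ 2.73 V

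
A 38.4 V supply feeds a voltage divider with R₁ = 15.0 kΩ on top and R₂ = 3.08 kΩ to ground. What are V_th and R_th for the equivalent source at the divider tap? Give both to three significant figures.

V_th = 6.54 V, R_th = 2.56 kΩ

V_th is the open-circuit tap voltage: 38.4 × 3.08/(15.0 + 3.08) = 6.54 V.
With the supply zeroed, R₁ and R₂ appear in parallel from the tap: R_th = R₁‖R₂ = (15.0 × 3.08)/18.08 = 2.56 kΩ.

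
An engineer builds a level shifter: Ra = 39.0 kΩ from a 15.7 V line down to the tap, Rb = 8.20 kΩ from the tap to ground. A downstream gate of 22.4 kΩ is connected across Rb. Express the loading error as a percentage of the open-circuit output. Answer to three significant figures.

The divider's output (Thévenin) resistance is Ra‖Rb = 6.775 kΩ.
Fractional drop under load = R_th/(R_th + R_L) = 6.775 / (6.775 + 22.4) = 0.2322.
So the output falls by 23.2 %.

23.2 %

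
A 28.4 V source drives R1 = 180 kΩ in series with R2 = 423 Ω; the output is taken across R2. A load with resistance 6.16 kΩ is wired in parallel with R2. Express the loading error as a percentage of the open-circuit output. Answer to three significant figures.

6.41 %

The divider's output (Thévenin) resistance is R1‖R2 = 422.0 Ω.
Fractional drop under load = R_th/(R_th + R_L) = 422.0 / (422.0 + 6160) = 0.06412.
So the output falls by 6.41 %.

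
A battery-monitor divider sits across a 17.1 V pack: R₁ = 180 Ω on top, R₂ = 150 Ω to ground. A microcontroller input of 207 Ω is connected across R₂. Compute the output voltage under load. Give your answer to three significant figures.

V_out ≈ 5.57 V

The load sits in parallel with R₂: R₂‖R_L = (150 × 207) / (150 + 207) = 86.97 Ω.
V_out = 17.1 × 86.97 / (180 + 86.97) = 17.1 × 86.97/267.0 = 5.57 V.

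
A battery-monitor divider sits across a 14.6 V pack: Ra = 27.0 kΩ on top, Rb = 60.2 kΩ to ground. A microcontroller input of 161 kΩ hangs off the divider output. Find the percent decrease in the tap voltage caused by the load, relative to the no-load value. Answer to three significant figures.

Unloaded V = 14.6 × 60.2/87.20 = 10.079 V.
Loaded: Rb‖R_L = 43.82 kΩ, giving V = 14.6 × 43.82/70.82 = 9.0335 V.
Drop = (10.079 − 9.0335) / 10.079 = 10.4 %.

10.4 %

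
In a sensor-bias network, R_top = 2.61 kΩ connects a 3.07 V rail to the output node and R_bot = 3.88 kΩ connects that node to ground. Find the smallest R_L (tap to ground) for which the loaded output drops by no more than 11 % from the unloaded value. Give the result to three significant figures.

Output resistance R_th = R_top‖R_bot = (2.61 × 3.88)/6.490 = 1.560 kΩ.
The fractional drop is R_th/(R_th + R_L); requiring this ≤ 0.110 gives R_L ≥ R_th(1/0.110 − 1) = 1.560 × 8.091 = 12.6 kΩ.

R_L(min) ≈ 12.6 kΩ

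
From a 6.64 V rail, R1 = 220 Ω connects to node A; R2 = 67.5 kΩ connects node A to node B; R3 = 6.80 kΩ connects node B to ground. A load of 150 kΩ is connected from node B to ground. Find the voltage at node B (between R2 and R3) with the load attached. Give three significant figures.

V ≈ 0.582 V

At node B, R3 is in parallel with the load: R3‖R_L = 6505 Ω.
Below node A the resistance is R2 + (R3‖R_L) = 74010 Ω, so V_A = 6.64 × 74010/74230 = 6.620 V.
Then V_B = V_A × (R3‖R_L)/(R2 + R3‖R_L) = 6.620 × 6505/74010 = 0.582 V.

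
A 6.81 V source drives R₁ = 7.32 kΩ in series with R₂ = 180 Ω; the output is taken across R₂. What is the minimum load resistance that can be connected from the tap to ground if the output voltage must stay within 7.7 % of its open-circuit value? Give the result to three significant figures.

R_L(min) ≈ 2.11 kΩ

Output resistance R_th = R₁‖R₂ = (7320 × 180)/7500 = 175.7 Ω.
The fractional drop is R_th/(R_th + R_L); requiring this ≤ 0.0770 gives R_L ≥ R_th(1/0.0770 − 1) = 175.7 × 11.99 = 2.11 kΩ.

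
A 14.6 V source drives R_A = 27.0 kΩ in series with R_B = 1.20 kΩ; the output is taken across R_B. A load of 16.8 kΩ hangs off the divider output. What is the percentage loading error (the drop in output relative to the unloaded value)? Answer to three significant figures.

6.40 %

The divider's output (Thévenin) resistance is R_A‖R_B = 1.149 kΩ.
Fractional drop under load = R_th/(R_th + R_L) = 1.149 / (1.149 + 16.8) = 0.06401.
So the output falls by 6.40 %.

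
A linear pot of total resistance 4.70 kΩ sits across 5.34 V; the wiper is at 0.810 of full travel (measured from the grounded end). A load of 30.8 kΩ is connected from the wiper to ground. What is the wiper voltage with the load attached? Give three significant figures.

V ≈ 4.23 V

The wiper splits the pot into (1−α)R = 893.0 Ω above and αR = 3807 Ω below.
Lower section ‖ load = 3388 Ω.
V_wiper = 5.34 × 3388/(893.0 + 3388) = 4.23 V.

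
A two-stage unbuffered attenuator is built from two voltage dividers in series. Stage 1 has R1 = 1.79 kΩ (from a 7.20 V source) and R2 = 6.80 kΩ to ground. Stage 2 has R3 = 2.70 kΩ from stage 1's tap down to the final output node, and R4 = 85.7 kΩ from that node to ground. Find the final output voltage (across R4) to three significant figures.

Stage 2 presents R3+R4 = 88.40 kΩ as a load on stage 1's tap.
Stage 1's lower leg becomes R2‖(R3+R4) = 6.314 kΩ, so V_mid = 7.20 × 6.314/8.104 = 5.610 V.
Stage 2 is itself unloaded: V_out = V_mid × R4/(R3+R4) = 5.610 × 85.7/88.40 = 5.44 V.

V_out ≈ 5.44 V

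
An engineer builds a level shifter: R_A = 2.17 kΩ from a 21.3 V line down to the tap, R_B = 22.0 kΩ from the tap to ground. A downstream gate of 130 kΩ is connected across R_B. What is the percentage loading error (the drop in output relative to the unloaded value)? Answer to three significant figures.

The divider's output (Thévenin) resistance is R_A‖R_B = 1.975 kΩ.
Fractional drop under load = R_th/(R_th + R_L) = 1.975 / (1.975 + 130) = 0.01497.
So the output falls by 1.50 %.

1.50 %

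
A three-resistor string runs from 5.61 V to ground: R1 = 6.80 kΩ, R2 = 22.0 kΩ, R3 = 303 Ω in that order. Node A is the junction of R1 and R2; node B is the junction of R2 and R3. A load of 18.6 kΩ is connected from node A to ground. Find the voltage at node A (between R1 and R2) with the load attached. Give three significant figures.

Below node A the series string R2+R3 = 22300 Ω sits in parallel with the 18600 Ω load: 10140 Ω.
V_A = 5.61 × 10140/(6800 + 10140) = 3.36 V.

V ≈ 3.36 V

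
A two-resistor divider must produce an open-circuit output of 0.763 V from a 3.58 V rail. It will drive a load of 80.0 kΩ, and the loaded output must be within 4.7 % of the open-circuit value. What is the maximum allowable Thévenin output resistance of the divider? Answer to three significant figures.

Loading drop = R_th/(R_th + R_L) ≤ 0.0470, so R_th ≤ R_L · ε/(1−ε) = 80.0 kΩ × 0.0470/0.9530 = 3.95 kΩ.
(Any R1, R2 with R2/(R1+R2) = 0.213 and R1‖R2 ≤ 3.95 kΩ will meet the spec.)

R_th ≤ 3.95 kΩ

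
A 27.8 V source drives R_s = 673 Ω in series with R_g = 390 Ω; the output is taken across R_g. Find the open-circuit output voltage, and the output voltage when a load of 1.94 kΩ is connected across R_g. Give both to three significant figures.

Unloaded: 10.2 V; loaded: 9.05 V

Open-circuit: V = 27.8 × 390/(673 + 390) = 10.2 V.
With the load, R_g becomes R_g‖R_L = 324.7 Ω, so V = 27.8 × 324.7/997.7 = 9.05 V.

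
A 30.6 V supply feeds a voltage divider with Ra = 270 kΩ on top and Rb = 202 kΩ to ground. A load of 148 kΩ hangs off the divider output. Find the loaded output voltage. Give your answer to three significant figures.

V_out ≈ 7.35 V

The load sits in parallel with Rb: Rb‖R_L = (202 × 148) / (202 + 148) = 85.42 kΩ.
V_out = 30.6 × 85.42 / (270 + 85.42) = 30.6 × 85.42/355.4 = 7.35 V.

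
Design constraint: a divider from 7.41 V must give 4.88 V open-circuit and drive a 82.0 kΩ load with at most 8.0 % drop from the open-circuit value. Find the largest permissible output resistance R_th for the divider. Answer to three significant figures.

Loading drop = R_th/(R_th + R_L) ≤ 0.0800, so R_th ≤ R_L · ε/(1−ε) = 82.0 kΩ × 0.0800/0.9200 = 7.13 kΩ.
(Any R1, R2 with R2/(R1+R2) = 0.659 and R1‖R2 ≤ 7.13 kΩ will meet the spec.)

R_th ≤ 7.13 kΩ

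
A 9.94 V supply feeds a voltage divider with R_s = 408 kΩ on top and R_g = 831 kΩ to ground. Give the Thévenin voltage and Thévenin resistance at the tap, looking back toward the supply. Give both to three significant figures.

V_th = 6.67 V, R_th = 274 kΩ

V_th is the open-circuit tap voltage: 9.94 × 831/(408 + 831) = 6.67 V.
With the supply zeroed, R_s and R_g appear in parallel from the tap: R_th = R_s‖R_g = (408 × 831)/1239 = 274 kΩ.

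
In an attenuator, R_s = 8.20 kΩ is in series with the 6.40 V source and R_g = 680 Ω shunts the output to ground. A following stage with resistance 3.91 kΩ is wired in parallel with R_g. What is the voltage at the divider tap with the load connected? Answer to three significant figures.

V_out ≈ 0.422 V

The load sits in parallel with R_g: R_g‖R_L = (680 × 3910) / (680 + 3910) = 579.3 Ω.
V_out = 6.40 × 579.3 / (8200 + 579.3) = 6.40 × 579.3/8779 = 0.422 V.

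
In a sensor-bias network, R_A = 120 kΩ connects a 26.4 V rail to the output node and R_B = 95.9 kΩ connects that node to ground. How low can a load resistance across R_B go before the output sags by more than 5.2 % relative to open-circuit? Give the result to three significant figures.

R_L(min) ≈ 972 kΩ

Output resistance R_th = R_A‖R_B = (120 × 95.9)/215.9 = 53.30 kΩ.
The fractional drop is R_th/(R_th + R_L); requiring this ≤ 0.0520 gives R_L ≥ R_th(1/0.0520 − 1) = 53.30 × 18.23 = 972 kΩ.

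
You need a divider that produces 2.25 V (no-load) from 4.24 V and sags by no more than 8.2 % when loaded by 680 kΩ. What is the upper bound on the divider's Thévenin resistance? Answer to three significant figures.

Loading drop = R_th/(R_th + R_L) ≤ 0.0820, so R_th ≤ R_L · ε/(1−ε) = 680 kΩ × 0.0820/0.9180 = 60.7 kΩ.
(Any R1, R2 with R2/(R1+R2) = 0.531 and R1‖R2 ≤ 60.7 kΩ will meet the spec.)

R_th ≤ 60.7 kΩ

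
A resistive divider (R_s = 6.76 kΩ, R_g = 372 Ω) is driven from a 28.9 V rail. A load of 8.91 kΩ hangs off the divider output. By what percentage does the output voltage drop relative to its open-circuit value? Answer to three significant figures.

3.81 %

The divider's output (Thévenin) resistance is R_s‖R_g = 352.6 Ω.
Fractional drop under load = R_th/(R_th + R_L) = 352.6 / (352.6 + 8910) = 0.03807.
So the output falls by 3.81 %.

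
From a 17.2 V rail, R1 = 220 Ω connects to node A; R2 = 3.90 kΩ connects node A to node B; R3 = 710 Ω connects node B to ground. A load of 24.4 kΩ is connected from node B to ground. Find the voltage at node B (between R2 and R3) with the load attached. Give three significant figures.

V ≈ 2.47 V

At node B, R3 is in parallel with the load: R3‖R_L = 689.9 Ω.
Below node A the resistance is R2 + (R3‖R_L) = 4590 Ω, so V_A = 17.2 × 4590/4810 = 16.41 V.
Then V_B = V_A × (R3‖R_L)/(R2 + R3‖R_L) = 16.41 × 689.9/4590 = 2.47 V.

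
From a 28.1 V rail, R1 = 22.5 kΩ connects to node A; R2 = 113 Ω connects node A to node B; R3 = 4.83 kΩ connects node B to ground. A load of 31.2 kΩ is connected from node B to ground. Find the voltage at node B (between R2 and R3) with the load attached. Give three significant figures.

At node B, R3 is in parallel with the load: R3‖R_L = 4183 Ω.
Below node A the resistance is R2 + (R3‖R_L) = 4296 Ω, so V_A = 28.1 × 4296/26800 = 4.505 V.
Then V_B = V_A × (R3‖R_L)/(R2 + R3‖R_L) = 4.505 × 4183/4296 = 4.39 V.

V ≈ 4.39 V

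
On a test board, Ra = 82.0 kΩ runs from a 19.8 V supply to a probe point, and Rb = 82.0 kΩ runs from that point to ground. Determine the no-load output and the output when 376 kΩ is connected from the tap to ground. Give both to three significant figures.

Open-circuit: V = 19.8 × 82.0/(82.0 + 82.0) = 9.90 V.
With the load, Rb becomes Rb‖R_L = 67.32 kΩ, so V = 19.8 × 67.32/149.3 = 8.93 V.

Unloaded: 9.90 V; loaded: 8.93 V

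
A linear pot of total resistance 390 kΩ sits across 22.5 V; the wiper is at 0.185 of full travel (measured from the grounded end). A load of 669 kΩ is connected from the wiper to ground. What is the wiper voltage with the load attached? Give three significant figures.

V ≈ 3.83 V

The wiper splits the pot into (1−α)R = 317.9 kΩ above and αR = 72.15 kΩ below.
Lower section ‖ load = 65.13 kΩ.
V_wiper = 22.5 × 65.13/(317.9 + 65.13) = 3.83 V.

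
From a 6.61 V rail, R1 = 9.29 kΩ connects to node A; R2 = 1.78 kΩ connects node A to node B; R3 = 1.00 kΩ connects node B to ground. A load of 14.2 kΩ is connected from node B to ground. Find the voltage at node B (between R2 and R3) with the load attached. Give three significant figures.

At node B, R3 is in parallel with the load: R3‖R_L = 0.9342 kΩ.
Below node A the resistance is R2 + (R3‖R_L) = 2.714 kΩ, so V_A = 6.61 × 2.714/12.00 = 1.495 V.
Then V_B = V_A × (R3‖R_L)/(R2 + R3‖R_L) = 1.495 × 0.9342/2.714 = 0.514 V.

V ≈ 0.514 V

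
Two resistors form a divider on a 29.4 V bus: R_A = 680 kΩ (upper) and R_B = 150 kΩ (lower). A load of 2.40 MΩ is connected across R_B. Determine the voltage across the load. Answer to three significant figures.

The load sits in parallel with R_B: R_B‖R_L = (150 × 2400) / (150 + 2400) = 141.2 kΩ.
V_out = 29.4 × 141.2 / (680 + 141.2) = 29.4 × 141.2/821.2 = 5.05 V.

V_out ≈ 5.05 V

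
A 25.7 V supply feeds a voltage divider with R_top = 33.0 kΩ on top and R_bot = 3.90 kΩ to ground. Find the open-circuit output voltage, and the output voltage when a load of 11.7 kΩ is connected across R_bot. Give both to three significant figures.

Unloaded: 2.72 V; loaded: 2.09 V

Open-circuit: V = 25.7 × 3.90/(33.0 + 3.90) = 2.72 V.
With the load, R_bot becomes R_bot‖R_L = 2.925 kΩ, so V = 25.7 × 2.925/35.92 = 2.09 V.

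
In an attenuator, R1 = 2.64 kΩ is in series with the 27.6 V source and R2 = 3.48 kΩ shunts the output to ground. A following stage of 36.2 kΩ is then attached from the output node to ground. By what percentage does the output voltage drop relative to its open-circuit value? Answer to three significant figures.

The divider's output (Thévenin) resistance is R1‖R2 = 1.501 kΩ.
Fractional drop under load = R_th/(R_th + R_L) = 1.501 / (1.501 + 36.2) = 0.03982.
So the output falls by 3.98 %.

3.98 %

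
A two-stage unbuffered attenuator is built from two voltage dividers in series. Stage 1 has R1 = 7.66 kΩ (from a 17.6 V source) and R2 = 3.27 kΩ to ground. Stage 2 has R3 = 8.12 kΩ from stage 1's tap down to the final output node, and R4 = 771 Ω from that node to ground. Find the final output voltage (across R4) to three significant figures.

Stage 2 presents R3+R4 = 8891 Ω as a load on stage 1's tap.
Stage 1's lower leg becomes R2‖(R3+R4) = 2391 Ω, so V_mid = 17.6 × 2391/10050 = 4.186 V.
Stage 2 is itself unloaded: V_out = V_mid × R4/(R3+R4) = 4.186 × 771/8891 = 0.363 V.

V_out ≈ 0.363 V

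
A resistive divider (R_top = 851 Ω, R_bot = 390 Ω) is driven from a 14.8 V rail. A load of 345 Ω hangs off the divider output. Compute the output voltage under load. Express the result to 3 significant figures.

The load sits in parallel with R_bot: R_bot‖R_L = (390 × 345) / (390 + 345) = 183.1 Ω.
V_out = 14.8 × 183.1 / (851 + 183.1) = 14.8 × 183.1/1034 = 2.62 V.

V_out ≈ 2.62 V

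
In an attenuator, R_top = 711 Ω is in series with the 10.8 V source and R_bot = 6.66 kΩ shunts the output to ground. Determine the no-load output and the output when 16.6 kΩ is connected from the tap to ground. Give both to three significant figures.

Open-circuit: V = 10.8 × 6660/(711 + 6660) = 9.76 V.
With the load, R_bot becomes R_bot‖R_L = 4753 Ω, so V = 10.8 × 4753/5464 = 9.39 V.

Unloaded: 9.76 V; loaded: 9.39 V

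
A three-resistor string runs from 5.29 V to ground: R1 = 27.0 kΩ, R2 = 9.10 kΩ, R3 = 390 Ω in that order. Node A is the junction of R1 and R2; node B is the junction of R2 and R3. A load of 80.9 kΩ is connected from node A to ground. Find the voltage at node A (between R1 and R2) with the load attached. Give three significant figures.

V ≈ 1.27 V

Below node A the series string R2+R3 = 9490 Ω sits in parallel with the 80900 Ω load: 8494 Ω.
V_A = 5.29 × 8494/(27000 + 8494) = 1.27 V.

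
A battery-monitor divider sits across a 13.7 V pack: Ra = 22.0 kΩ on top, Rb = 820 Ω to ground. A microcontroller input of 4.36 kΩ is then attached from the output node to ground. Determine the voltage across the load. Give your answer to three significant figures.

The load sits in parallel with Rb: Rb‖R_L = (820 × 4360) / (820 + 4360) = 690.2 Ω.
V_out = 13.7 × 690.2 / (22000 + 690.2) = 13.7 × 690.2/22690 = 0.417 V.

V_out ≈ 0.417 V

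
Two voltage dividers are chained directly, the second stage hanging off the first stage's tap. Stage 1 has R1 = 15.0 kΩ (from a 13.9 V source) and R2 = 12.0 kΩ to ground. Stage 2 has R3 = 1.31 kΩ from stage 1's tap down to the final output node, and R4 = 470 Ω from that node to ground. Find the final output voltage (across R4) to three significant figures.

Stage 2 presents R3+R4 = 1780 Ω as a load on stage 1's tap.
Stage 1's lower leg becomes R2‖(R3+R4) = 1550 Ω, so V_mid = 13.9 × 1550/16550 = 1.302 V.
Stage 2 is itself unloaded: V_out = V_mid × R4/(R3+R4) = 1.302 × 470/1780 = 0.344 V.

V_out ≈ 0.344 V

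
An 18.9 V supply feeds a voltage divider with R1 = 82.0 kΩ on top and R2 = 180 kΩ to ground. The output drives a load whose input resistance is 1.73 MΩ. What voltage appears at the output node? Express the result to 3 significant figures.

The load sits in parallel with R2: R2‖R_L = (180 × 1730) / (180 + 1730) = 163.0 kΩ.
V_out = 18.9 × 163.0 / (82.0 + 163.0) = 18.9 × 163.0/245.0 = 12.6 V.
(Unloaded it would have been 13.0 V.)

V_out ≈ 12.6 V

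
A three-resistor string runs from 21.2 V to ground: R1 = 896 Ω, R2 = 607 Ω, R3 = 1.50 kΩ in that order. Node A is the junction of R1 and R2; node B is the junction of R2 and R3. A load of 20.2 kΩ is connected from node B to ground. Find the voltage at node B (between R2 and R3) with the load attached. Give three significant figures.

V ≈ 10.2 V

At node B, R3 is in parallel with the load: R3‖R_L = 1396 Ω.
Below node A the resistance is R2 + (R3‖R_L) = 2003 Ω, so V_A = 21.2 × 2003/2899 = 14.65 V.
Then V_B = V_A × (R3‖R_L)/(R2 + R3‖R_L) = 14.65 × 1396/2003 = 10.2 V.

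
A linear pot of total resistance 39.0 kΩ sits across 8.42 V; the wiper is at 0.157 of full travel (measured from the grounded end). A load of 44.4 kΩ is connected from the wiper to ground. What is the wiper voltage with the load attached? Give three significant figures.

The wiper splits the pot into (1−α)R = 32.88 kΩ above and αR = 6.123 kΩ below.
Lower section ‖ load = 5.381 kΩ.
V_wiper = 8.42 × 5.381/(32.88 + 5.381) = 1.18 V.

V ≈ 1.18 V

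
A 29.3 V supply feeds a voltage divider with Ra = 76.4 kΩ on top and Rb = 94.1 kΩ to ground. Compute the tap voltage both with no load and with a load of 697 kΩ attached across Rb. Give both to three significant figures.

Open-circuit: V = 29.3 × 94.1/(76.4 + 94.1) = 16.2 V.
With the load, Rb becomes Rb‖R_L = 82.91 kΩ, so V = 29.3 × 82.91/159.3 = 15.2 V.

Unloaded: 16.2 V; loaded: 15.2 V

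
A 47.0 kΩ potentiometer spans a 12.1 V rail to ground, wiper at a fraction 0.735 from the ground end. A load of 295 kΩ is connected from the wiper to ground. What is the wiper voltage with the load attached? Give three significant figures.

V ≈ 8.63 V

The wiper splits the pot into (1−α)R = 12.46 kΩ above and αR = 34.55 kΩ below.
Lower section ‖ load = 30.92 kΩ.
V_wiper = 12.1 × 30.92/(12.46 + 30.92) = 8.63 V.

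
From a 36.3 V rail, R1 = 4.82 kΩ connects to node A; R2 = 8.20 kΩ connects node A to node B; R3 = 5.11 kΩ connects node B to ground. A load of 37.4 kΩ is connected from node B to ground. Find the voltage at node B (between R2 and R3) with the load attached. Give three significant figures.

At node B, R3 is in parallel with the load: R3‖R_L = 4.496 kΩ.
Below node A the resistance is R2 + (R3‖R_L) = 12.70 kΩ, so V_A = 36.3 × 12.70/17.52 = 26.31 V.
Then V_B = V_A × (R3‖R_L)/(R2 + R3‖R_L) = 26.31 × 4.496/12.70 = 9.32 V.

V ≈ 9.32 V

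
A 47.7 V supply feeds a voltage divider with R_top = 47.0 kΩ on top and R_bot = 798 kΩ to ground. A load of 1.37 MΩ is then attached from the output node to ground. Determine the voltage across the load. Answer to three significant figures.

V_out ≈ 43.6 V

The load sits in parallel with R_bot: R_bot‖R_L = (798 × 1370) / (798 + 1370) = 504.3 kΩ.
V_out = 47.7 × 504.3 / (47.0 + 504.3) = 47.7 × 504.3/551.3 = 43.6 V.
(Unloaded it would have been 45.0 V.)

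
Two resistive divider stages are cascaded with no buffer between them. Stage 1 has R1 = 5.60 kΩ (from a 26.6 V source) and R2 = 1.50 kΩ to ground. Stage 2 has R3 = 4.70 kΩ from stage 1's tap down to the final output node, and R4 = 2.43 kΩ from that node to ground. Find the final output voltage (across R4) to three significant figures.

Stage 2 presents R3+R4 = 7.130 kΩ as a load on stage 1's tap.
Stage 1's lower leg becomes R2‖(R3+R4) = 1.239 kΩ, so V_mid = 26.6 × 1.239/6.839 = 4.820 V.
Stage 2 is itself unloaded: V_out = V_mid × R4/(R3+R4) = 4.820 × 2.43/7.130 = 1.64 V.

V_out ≈ 1.64 V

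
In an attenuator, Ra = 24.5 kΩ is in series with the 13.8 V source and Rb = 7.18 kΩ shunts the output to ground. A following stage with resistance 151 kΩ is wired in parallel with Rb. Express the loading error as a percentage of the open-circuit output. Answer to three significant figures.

The divider's output (Thévenin) resistance is Ra‖Rb = 5.553 kΩ.
Fractional drop under load = R_th/(R_th + R_L) = 5.553 / (5.553 + 151) = 0.03547.
So the output falls by 3.55 %.

3.55 %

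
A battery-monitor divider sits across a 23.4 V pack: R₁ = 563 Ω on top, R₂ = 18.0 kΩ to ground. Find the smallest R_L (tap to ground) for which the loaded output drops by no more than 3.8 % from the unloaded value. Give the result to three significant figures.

Output resistance R_th = R₁‖R₂ = (563 × 18000)/18560 = 545.9 Ω.
The fractional drop is R_th/(R_th + R_L); requiring this ≤ 0.0380 gives R_L ≥ R_th(1/0.0380 − 1) = 545.9 × 25.32 = 13.8 kΩ.

R_L(min) ≈ 13.8 kΩ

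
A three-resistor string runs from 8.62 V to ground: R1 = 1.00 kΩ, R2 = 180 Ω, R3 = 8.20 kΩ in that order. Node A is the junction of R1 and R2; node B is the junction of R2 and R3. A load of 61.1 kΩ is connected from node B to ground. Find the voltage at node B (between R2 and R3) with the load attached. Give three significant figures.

V ≈ 7.41 V

At node B, R3 is in parallel with the load: R3‖R_L = 7230 Ω.
Below node A the resistance is R2 + (R3‖R_L) = 7410 Ω, so V_A = 8.62 × 7410/8410 = 7.595 V.
Then V_B = V_A × (R3‖R_L)/(R2 + R3‖R_L) = 7.595 × 7230/7410 = 7.41 V.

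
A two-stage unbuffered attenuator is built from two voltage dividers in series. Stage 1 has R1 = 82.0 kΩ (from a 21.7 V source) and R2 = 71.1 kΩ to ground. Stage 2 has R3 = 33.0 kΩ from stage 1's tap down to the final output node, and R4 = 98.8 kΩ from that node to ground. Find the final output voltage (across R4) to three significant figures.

V_out ≈ 5.86 V

Stage 2 presents R3+R4 = 131.8 kΩ as a load on stage 1's tap.
Stage 1's lower leg becomes R2‖(R3+R4) = 46.19 kΩ, so V_mid = 21.7 × 46.19/128.2 = 7.819 V.
Stage 2 is itself unloaded: V_out = V_mid × R4/(R3+R4) = 7.819 × 98.8/131.8 = 5.86 V.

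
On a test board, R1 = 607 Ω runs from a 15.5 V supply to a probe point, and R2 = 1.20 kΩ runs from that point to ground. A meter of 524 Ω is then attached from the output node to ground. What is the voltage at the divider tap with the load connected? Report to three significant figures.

V_out ≈ 5.82 V

The load sits in parallel with R2: R2‖R_L = (1200 × 524) / (1200 + 524) = 364.7 Ω.
V_out = 15.5 × 364.7 / (607 + 364.7) = 15.5 × 364.7/971.7 = 5.82 V.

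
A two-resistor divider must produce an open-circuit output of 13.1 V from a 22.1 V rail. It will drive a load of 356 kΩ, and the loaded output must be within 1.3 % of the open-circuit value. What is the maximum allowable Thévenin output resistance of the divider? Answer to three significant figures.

R_th ≤ 4.69 kΩ

Loading drop = R_th/(R_th + R_L) ≤ 0.0130, so R_th ≤ R_L · ε/(1−ε) = 356 kΩ × 0.0130/0.9870 = 4.69 kΩ.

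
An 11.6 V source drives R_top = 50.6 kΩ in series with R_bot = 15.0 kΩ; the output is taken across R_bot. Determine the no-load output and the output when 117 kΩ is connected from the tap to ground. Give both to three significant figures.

Open-circuit: V = 11.6 × 15.0/(50.6 + 15.0) = 2.65 V.
With the load, R_bot becomes R_bot‖R_L = 13.30 kΩ, so V = 11.6 × 13.30/63.90 = 2.41 V.

Unloaded: 2.65 V; loaded: 2.41 V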